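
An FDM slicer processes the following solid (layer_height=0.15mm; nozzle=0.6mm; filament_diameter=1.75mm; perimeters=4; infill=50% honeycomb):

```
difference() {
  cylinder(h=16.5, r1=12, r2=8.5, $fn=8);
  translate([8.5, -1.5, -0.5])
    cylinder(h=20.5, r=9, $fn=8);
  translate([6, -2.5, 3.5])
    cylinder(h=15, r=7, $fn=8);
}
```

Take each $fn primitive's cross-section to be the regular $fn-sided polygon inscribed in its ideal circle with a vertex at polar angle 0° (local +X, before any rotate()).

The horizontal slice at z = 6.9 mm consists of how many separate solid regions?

At z = 6.9 mm: the cone (r1=12→r2=8.5) has section circumradius 10.536 here — a regular 8-gon; the cylinder at (8.5, -1.5): section is a regular 8-gon, circumradius r=9; the r=7 cylinder at (6, -2.5) contributes a regular 8-gon of circumradius 7; After the difference (first − rest): starting from the cone, the r=9 cylinder at (8.5, -1.5) partially overlaps it — only the 114.95 mm² overlap (of its 229.10 mm²) is removed, clipping the outline; the r=7 cylinder at (6, -2.5) partially overlaps it — only the 5.65 mm² overlap (of its 138.59 mm²) is removed, clipping the outline — 1 connected region. The result has 1 disconnected region.

1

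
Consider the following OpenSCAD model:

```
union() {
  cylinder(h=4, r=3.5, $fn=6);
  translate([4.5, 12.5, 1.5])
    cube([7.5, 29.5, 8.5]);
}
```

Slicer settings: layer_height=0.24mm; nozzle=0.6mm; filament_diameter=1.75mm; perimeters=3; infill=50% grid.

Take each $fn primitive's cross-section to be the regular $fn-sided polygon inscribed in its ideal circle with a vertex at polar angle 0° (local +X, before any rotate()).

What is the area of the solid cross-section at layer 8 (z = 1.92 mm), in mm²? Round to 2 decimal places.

253.08 mm²

At z = 1.92 mm: the cylinder: section is a regular 6-gon, circumradius r=3.5 (area = (6/2)·3.500²·sin(360°/6) = 31.83 mm²); the 7.5×29.5 cube at (4.5, 12.5) contributes its full rectangle (area 221.25 mm²); Combining (union): the 2 present regions are separate (no shared area or edge), so areas and boundary lengths simply add and each stays a separate island — area = 253.08 mm². Overall, the cross-section has 2 separate islands. Net area = 253.08 mm².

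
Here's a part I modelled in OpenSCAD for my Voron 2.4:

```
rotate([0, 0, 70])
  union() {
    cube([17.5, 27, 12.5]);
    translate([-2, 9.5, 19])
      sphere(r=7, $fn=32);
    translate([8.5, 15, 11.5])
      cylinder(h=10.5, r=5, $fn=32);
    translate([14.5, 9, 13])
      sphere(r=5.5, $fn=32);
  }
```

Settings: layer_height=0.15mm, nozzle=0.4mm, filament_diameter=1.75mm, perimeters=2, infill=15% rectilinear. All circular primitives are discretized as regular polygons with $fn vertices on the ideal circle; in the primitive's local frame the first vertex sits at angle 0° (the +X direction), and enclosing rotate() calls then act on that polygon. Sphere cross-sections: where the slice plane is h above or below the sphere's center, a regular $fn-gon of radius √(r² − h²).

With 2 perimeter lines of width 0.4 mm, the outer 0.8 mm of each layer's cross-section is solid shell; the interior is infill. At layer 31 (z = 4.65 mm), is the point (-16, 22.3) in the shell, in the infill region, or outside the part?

At z = 4.65 mm: the cube is present — its section is the full 17.5×27 rectangle; the sphere at (-2, 9.5) does not reach this height (|z−center|=14.350 > r=7); the cylinder at (8.5, 15) is not intersected at this z (z outside [11.5, 22]); the sphere at (14.5, 9) is not intersected at this z (|z−center|=8.350 > r=5.5); Merging all regions: only the 17.5×27 cube is present, so the union is just that shape — 1 connected region; (rotated 70° about Z; rotation is an isometry so areas/perimeters/island counts are preserved). Overall, the cross-section is a single solid region. Undo the 70° rotation: the query point maps to (15.483, 22.662) in the un-rotated model frame. The nearest boundary edge runs (17.50, 0.00)→(17.50, 27.00); distance from the point to it = 2.02 mm. The point is inside the cross-section and 2.02 mm from the nearest boundary — more than the 0.8 mm shell width (2 × 0.4), so it's in the infill interior.

infill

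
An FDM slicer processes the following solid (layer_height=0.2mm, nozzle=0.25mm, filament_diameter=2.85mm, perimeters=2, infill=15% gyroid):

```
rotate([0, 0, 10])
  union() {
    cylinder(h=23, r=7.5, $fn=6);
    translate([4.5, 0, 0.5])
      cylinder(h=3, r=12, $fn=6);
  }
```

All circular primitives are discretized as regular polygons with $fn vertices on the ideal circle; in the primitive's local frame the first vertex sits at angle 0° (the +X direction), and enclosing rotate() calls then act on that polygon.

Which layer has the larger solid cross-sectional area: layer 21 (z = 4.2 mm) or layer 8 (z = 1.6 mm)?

layer 8 (z = 1.6 mm)

Layer 21 (z = 4.2): the cylinder: section is a regular 6-gon, circumradius r=7.5 (area = (6/2)·7.500²·sin(360°/6) = 146.14 mm²); the cylinder at (4.5, 0) is not intersected at this z (z outside [0.5, 3.5]); Taking the union: only the r=7.5 cylinder is present, so the union is just that shape — area = 146.14 mm²; (whole slice rotated 10° about Z — lengths, areas and connectivity unchanged). So its area = 146.14 mm². Layer 8 (z = 1.6): the cylinder: section is a regular 6-gon, circumradius r=7.5 (area = (6/2)·7.500²·sin(360°/6) = 146.14 mm²); the r=12 cylinder at (4.5, 0) contributes a regular 6-gon of circumradius 12 (area = (6/2)·12.000²·sin(360°/6) = 374.12 mm²); Taking the union: the r=7.5 cylinder lies entirely inside the r=12 cylinder at (4.5, 0), so the union is just the r=12 cylinder at (4.5, 0) — area = 374.12 mm²; (whole slice rotated 10° about Z — lengths, areas and connectivity unchanged). So its area = 374.12 mm². Layer 8 is larger (374.12 vs 146.14 mm²).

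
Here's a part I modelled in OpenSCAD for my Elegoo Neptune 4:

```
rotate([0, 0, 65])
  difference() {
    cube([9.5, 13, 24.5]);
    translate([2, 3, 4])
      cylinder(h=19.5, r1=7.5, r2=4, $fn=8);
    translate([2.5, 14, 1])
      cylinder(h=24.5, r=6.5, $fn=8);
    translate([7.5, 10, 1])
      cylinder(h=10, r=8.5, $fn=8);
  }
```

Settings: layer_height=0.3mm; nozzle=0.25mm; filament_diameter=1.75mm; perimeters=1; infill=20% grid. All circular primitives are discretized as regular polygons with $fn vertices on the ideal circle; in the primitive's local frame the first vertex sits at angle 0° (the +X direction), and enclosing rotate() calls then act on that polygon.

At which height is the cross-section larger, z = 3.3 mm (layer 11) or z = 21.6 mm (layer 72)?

layer 72 (z = 21.6 mm)

Layer 11 (z = 3.3): the 9.5×13 cube contributes its full rectangle (area 123.50 mm²); the cone at (2, 3) does not reach this height (z outside [4, 23.5]); the r=6.5 cylinder at (2.5, 14) contributes a regular 8-gon of circumradius 6.5 (area = (8/2)·6.500²·sin(360°/8) = 119.50 mm²); the cylinder at (7.5, 10): section is a regular 8-gon, circumradius r=8.5 (area = (8/2)·8.500²·sin(360°/8) = 204.35 mm²); After the difference (first − rest): starting from the 9.5×13 cube (123.50 mm²), the r=6.5 cylinder at (2.5, 14) partially overlaps it — only the 36.04 mm² overlap (of its 119.50 mm²) is removed, clipping the outline; the r=8.5 cylinder at (7.5, 10) partially overlaps it — only the 58.51 mm² overlap (of its 204.35 mm²) is removed, clipping the outline — area = 28.95 mm²; (rotated 65° about Z; rotation is an isometry so areas/perimeters/island counts are preserved). So its area = 28.95 mm². Layer 72 (z = 21.6): the cube is present — its section is the full 9.5×13 rectangle (area 123.50 mm²); the cone at (2, 3) contributes a regular 8-gon of circumradius 4.341 (interpolated between r1=7.5 and r2=4 at t=0.903) (area = (8/2)·4.341²·sin(360°/8) = 53.30 mm²); the cylinder at (2.5, 14): section is a regular 8-gon, circumradius r=6.5 (area = (8/2)·6.500²·sin(360°/8) = 119.50 mm²); the cylinder at (7.5, 10) is not intersected at this z (z outside [1, 11]); Subtracting the remaining from the first: starting from the 9.5×13 cube (123.50 mm²), the cone at (2, 3) partially overlaps it — only the 38.34 mm² overlap (of its 53.30 mm²) is removed, clipping the outline; the r=6.5 cylinder at (2.5, 14) partially overlaps it — only the 36.04 mm² overlap (of its 119.50 mm²) is removed, clipping the outline — area = 49.12 mm²; (rotated 65° about Z; rotation is an isometry so areas/perimeters/island counts are preserved). So its area = 49.12 mm². Layer 72 is larger (49.12 vs 28.95 mm²).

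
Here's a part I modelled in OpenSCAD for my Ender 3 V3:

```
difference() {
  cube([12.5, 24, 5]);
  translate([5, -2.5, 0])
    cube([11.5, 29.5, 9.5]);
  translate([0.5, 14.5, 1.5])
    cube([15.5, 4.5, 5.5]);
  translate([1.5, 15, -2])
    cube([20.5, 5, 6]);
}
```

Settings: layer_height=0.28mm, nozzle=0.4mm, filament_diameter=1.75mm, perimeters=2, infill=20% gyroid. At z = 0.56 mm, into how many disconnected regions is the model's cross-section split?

1

At z = 0.56 mm: the cube is present — its section is the full 12.5×24 rectangle; the cube at (5, -2.5) is present — its section is the full 11.5×29.5 rectangle; the cube at (0.5, 14.5) does not reach this height (z outside [1.5, 7]); the cube at (1.5, 15) (footprint 20.5×5) is included at this height; Subtracting the remaining from the first: starting from the 12.5×24 cube, the 11.5×29.5 cube at (5, -2.5) partially overlaps it — only the 180.00 mm² overlap (of its 339.25 mm²) is removed, clipping the outline; the 20.5×5 cube at (1.5, 15) partially overlaps it — only the 17.50 mm² overlap (of its 102.50 mm²) is removed, clipping the outline — 1 connected region. The result has 1 disconnected region.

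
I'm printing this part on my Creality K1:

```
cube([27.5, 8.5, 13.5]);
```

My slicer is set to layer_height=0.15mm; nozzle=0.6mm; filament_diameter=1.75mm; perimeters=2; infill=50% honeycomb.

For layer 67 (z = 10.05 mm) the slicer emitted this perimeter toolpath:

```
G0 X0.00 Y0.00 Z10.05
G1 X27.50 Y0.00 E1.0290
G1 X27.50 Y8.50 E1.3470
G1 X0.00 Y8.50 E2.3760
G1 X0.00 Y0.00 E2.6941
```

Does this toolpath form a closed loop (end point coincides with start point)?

Start point (G0): (0.00, 0.00). End point (last G1): the path returns to the start — closed.

yes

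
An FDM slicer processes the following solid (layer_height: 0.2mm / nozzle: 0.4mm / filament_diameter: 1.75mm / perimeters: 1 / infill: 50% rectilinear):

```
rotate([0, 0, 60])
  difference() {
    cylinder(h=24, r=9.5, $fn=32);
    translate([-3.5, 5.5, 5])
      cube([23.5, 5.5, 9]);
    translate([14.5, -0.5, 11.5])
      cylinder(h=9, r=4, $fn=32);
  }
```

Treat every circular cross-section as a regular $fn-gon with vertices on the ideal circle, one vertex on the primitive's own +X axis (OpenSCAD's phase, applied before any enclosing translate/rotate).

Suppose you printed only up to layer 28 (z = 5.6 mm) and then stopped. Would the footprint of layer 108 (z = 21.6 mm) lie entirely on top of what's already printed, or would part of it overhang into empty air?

part overhangs

Compare the two slices. At z = 5.6: the r=9.5 cylinder contributes a regular 32-gon of circumradius 9.5 (area = (32/2)·9.500²·sin(360°/32) = 281.71 mm²); the cube at (-3.5, 5.5) is present — its section is the full 23.5×5.5 rectangle (area 129.25 mm²); the cylinder at (14.5, -0.5) is absent (z outside [11.5, 20.5]); Subtracting the remaining from the first: starting from the r=9.5 cylinder (281.71 mm²), the 23.5×5.5 cube at (-3.5, 5.5) partially overlaps it — only the 34.56 mm² overlap (of its 129.25 mm²) is removed, clipping the outline — area = 247.15 mm²; (whole slice rotated 60° about Z — lengths, areas and connectivity unchanged). At z = 21.6: the r=9.5 cylinder contributes a regular 32-gon of circumradius 9.5 (area = (32/2)·9.500²·sin(360°/32) = 281.71 mm²); the cube at (-3.5, 5.5) is absent (z outside [5, 14]); the cylinder at (14.5, -0.5) is not intersected at this z (z outside [11.5, 20.5]); Taking the first minus the rest: none of the subtracted shapes is present at this height, so the r=9.5 cylinder is unchanged — area = 281.71 mm²; (rotated 60° about Z; rotation is an isometry so areas/perimeters/island counts are preserved). Checking containment: at z = 21.6 the cross-section extends beyond the z = 5.6 cross-section by about 34.56 mm².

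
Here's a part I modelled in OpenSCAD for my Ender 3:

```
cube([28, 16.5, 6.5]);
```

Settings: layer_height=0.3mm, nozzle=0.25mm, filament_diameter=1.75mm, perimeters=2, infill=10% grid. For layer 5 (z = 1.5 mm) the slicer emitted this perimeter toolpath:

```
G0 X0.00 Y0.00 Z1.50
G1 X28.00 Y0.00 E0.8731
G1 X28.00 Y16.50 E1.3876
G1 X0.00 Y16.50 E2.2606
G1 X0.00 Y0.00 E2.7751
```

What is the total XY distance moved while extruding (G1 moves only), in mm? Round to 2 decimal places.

89.00 mm

Sum the Euclidean lengths of each G1 segment: total = 89.00 mm.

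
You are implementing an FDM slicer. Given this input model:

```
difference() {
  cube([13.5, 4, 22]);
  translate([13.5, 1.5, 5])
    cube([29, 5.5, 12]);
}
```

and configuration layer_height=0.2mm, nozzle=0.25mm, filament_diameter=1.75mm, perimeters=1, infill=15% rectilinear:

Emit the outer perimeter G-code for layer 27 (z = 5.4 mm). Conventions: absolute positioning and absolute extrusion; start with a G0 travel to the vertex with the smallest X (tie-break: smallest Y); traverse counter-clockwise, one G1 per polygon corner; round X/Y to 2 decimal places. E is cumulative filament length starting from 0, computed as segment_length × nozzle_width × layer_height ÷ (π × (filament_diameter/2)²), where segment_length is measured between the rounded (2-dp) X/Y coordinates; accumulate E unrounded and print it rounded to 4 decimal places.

G0 X0.00 Y0.00 Z5.40
G1 X13.50 Y0.00 E0.2806
G1 X13.50 Y4.00 E0.3638
G1 X0.00 Y4.00 E0.6444
G1 X0.00 Y0.00 E0.7276

At z = 5.4 mm: the 13.5×4 cube contributes its full rectangle; the 29×5.5 cube at (13.5, 1.5) contributes its full rectangle; After the difference (first − rest): starting from the 13.5×4 cube, the 29×5.5 cube at (13.5, 1.5) misses the remaining region (no effect) — 1 connected region. The outline is a single polygon with 4 vertices. Extrusion per mm of travel: 0.25 × 0.2 / (π × 0.875²) = 0.020788. Accumulating E over each segment gives final E = 0.7276.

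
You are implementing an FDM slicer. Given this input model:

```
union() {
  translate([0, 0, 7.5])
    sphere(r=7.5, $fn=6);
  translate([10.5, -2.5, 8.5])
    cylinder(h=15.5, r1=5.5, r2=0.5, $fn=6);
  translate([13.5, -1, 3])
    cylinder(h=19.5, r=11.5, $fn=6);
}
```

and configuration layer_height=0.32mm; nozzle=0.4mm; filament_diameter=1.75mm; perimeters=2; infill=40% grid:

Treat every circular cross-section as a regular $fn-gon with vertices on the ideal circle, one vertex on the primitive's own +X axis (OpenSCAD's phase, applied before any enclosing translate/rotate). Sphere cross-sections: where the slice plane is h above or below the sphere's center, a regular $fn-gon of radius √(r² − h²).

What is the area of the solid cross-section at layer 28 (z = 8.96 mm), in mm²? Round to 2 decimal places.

459.64 mm²

At z = 8.96 mm: the r=7.5 sphere contributes a regular 6-gon of circumradius √(7.5²−1.46²) = 7.357 (area = (6/2)·7.357²·sin(360°/6) = 140.60 mm²); the cone at (10.5, -2.5): at t=0.030 of its height the radius interpolates to r₁+(r₂−r₁)t = 5.352, giving a regular 6-gon of that circumradius (area = (6/2)·5.352²·sin(360°/6) = 74.41 mm²); the r=11.5 cylinder at (13.5, -1) gives a regular 6-gon of circumradius 11.5 (constant along its height) (area = (6/2)·11.500²·sin(360°/6) = 343.60 mm²); Combining (union): the regions partially overlap — summed areas 558.61 mm² minus the doubly-counted overlap 98.97 mm² gives 459.64 mm² — area = 459.64 mm². Overall, the cross-section is a single solid region. Net area = 459.64 mm².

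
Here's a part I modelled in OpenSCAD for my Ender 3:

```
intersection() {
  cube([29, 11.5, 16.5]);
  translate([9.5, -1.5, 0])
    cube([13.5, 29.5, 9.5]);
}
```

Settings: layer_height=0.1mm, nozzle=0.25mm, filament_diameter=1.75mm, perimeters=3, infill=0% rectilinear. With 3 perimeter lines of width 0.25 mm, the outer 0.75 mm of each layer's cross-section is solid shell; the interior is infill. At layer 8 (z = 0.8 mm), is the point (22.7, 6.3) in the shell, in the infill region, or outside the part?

At z = 0.8 mm: the 29×11.5 cube contributes its full rectangle; the 13.5×29.5 cube at (9.5, -1.5) contributes its full rectangle; Taking the intersection: the 13.5×29.5 cube at (9.5, -1.5) partially overlaps the 29×11.5 cube; clipping to the common part keeps 155.25 mm² — 1 connected region. Overall, the cross-section is a single solid region. The nearest boundary edge runs (23.00, 11.50)→(23.00, 0.00); distance from the point to it = 0.30 mm. The point is inside the cross-section, 0.30 mm from the nearest boundary — within the 0.75 mm shell band (3 × 0.25).

shell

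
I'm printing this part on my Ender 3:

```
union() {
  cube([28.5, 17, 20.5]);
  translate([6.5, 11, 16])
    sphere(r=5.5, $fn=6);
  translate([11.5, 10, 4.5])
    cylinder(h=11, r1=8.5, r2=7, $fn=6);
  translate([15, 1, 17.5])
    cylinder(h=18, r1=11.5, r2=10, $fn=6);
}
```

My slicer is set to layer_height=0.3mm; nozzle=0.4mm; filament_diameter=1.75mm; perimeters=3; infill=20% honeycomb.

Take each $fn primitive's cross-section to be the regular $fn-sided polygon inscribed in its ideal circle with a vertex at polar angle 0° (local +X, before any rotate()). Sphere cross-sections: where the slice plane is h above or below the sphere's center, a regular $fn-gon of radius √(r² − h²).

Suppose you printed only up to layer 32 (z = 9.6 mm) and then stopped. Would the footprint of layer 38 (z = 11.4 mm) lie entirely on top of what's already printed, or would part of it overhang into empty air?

entirely on top

Compare the two slices. At z = 9.6: the cube (footprint 28.5×17) is included at this height (area 484.50 mm²); the sphere at (6.5, 11) is absent (|z−center|=6.400 > r=5.5); the cone at (11.5, 10) (r1=8.5→r2=7) has section circumradius 7.805 here — a regular 6-gon (area = (6/2)·7.805²·sin(360°/6) = 158.25 mm²); the cone at (15, 1) does not reach this height (z outside [17.5, 35.5]); Taking the union: the cone at (11.5, 10) lies entirely inside the 28.5×17 cube, so the union is just the 28.5×17 cube — area = 484.50 mm². At z = 11.4: the cube is present — its section is the full 28.5×17 rectangle (area 484.50 mm²); the sphere at (6.5, 11): section is a regular 6-gon, circumradius = √(r²−h²) = √(5.5²−4.6²) = 3.015 (area = (6/2)·3.015²·sin(360°/6) = 23.62 mm²); the cone at (11.5, 10) contributes a regular 6-gon of circumradius 7.559 (interpolated between r1=8.5 and r2=7 at t=0.627) (area = (6/2)·7.559²·sin(360°/6) = 148.45 mm²); the cone at (15, 1) is not intersected at this z (z outside [17.5, 35.5]); Combining (union): the regions partially overlap — summed areas 656.57 mm² minus the doubly-counted overlap 172.07 mm² gives 484.50 mm² — area = 484.50 mm². Checking containment: the cross-section at z = 11.4 is a subset of the cross-section at z = 9.6.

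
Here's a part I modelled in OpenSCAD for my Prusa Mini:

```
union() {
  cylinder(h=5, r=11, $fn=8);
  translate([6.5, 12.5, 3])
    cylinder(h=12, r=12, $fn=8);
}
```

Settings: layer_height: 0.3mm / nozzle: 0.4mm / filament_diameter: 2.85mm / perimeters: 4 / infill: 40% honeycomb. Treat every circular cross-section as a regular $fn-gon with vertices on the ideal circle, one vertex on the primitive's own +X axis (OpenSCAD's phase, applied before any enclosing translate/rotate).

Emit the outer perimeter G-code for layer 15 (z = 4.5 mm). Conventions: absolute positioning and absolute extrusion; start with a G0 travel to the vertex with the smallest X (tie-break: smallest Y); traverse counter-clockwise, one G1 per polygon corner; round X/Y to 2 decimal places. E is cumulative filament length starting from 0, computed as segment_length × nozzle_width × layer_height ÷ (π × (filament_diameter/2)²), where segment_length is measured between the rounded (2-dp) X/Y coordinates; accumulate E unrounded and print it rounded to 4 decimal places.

At z = 4.5 mm: the r=11 cylinder contributes a regular 8-gon of circumradius 11; the r=12 cylinder at (6.5, 12.5) contributes a regular 8-gon of circumradius 12; Combining (union): the regions partially overlap (shared area 88.69 mm²), so overlapping operands fuse into one piece — 1 connected region. The outline is a single polygon with 14 vertices. Extrusion per mm of travel: 0.4 × 0.3 / (π × 1.425²) = 0.018811. Accumulating E over each segment gives final E = 1.9347.

G0 X-11.00 Y0.00 Z4.50
G1 X-7.78 Y-7.78 E0.1584
G1 X0.00 Y-11.00 E0.3168
G1 X7.78 Y-7.78 E0.4752
G1 X11.00 Y0.00 E0.6335
G1 X10.16 Y2.02 E0.6747
G1 X14.99 Y4.01 E0.7730
G1 X18.50 Y12.50 E0.9458
G1 X14.99 Y20.99 E1.1186
G1 X6.50 Y24.50 E1.2914
G1 X-1.99 Y20.99 E1.4642
G1 X-5.50 Y12.50 E1.6370
G1 X-4.16 Y9.28 E1.7026
G1 X-7.78 Y7.78 E1.7763
G1 X-11.00 Y0.00 E1.9347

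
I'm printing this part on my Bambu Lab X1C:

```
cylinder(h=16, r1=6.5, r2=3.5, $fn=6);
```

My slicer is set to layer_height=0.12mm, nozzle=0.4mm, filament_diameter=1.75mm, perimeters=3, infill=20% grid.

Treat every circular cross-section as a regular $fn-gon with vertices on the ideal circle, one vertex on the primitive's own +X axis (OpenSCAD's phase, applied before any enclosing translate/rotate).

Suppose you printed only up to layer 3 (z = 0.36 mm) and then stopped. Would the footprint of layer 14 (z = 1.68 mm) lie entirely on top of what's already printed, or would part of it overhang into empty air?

entirely on top

Compare the two slices. At z = 0.36: the cone (r1=6.5→r2=3.5) has section circumradius 6.433 here — a regular 6-gon (area = (6/2)·6.433²·sin(360°/6) = 107.50 mm²). At z = 1.68: the cone (r1=6.5→r2=3.5) has section circumradius 6.185 here — a regular 6-gon (area = (6/2)·6.185²·sin(360°/6) = 99.39 mm²). Checking containment: the cross-section at z = 1.68 is a subset of the cross-section at z = 0.36.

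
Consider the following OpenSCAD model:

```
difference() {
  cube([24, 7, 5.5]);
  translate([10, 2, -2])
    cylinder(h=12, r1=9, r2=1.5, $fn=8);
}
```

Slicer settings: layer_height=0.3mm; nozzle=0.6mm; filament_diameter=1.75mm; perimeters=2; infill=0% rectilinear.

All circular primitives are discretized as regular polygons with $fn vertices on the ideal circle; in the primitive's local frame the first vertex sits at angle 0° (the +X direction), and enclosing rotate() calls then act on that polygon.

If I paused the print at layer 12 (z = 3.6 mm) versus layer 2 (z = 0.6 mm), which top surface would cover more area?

Layer 12 (z = 3.6): the cube (footprint 24×7) is included at this height (area 168.00 mm²); the cone at (10, 2) (r1=9→r2=1.5) has section circumradius 5.500 here — a regular 8-gon (area = (8/2)·5.500²·sin(360°/8) = 85.56 mm²); Taking the first minus the rest: starting from the 24×7 cube (168.00 mm²), the cone at (10, 2) partially overlaps it — only the 62.52 mm² overlap (of its 85.56 mm²) is removed, clipping the outline — area = 105.48 mm². So its area = 105.48 mm². Layer 2 (z = 0.6): the 24×7 cube contributes its full rectangle (area 168.00 mm²); the cone at (10, 2): at t=0.217 of its height the radius interpolates to r₁+(r₂−r₁)t = 7.375, giving a regular 8-gon of that circumradius (area = (8/2)·7.375²·sin(360°/8) = 153.84 mm²); After the difference (first − rest): starting from the 24×7 cube (168.00 mm²), the cone at (10, 2) partially overlaps it — only the 91.24 mm² overlap (of its 153.84 mm²) is removed, clipping the outline — area = 76.76 mm². So its area = 76.76 mm². Layer 12 is larger (105.48 vs 76.76 mm²).

layer 12 (z = 3.6 mm)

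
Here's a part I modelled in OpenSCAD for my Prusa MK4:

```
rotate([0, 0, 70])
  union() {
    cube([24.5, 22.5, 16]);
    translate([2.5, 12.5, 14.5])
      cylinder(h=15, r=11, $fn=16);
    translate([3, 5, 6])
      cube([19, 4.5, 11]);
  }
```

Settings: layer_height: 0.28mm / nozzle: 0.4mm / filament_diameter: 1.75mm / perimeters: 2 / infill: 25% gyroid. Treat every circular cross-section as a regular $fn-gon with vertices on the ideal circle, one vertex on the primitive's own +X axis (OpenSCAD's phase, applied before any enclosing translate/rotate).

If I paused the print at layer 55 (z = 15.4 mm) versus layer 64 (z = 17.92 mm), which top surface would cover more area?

layer 55 (z = 15.4 mm)

Layer 55 (z = 15.4): the cube is present — its section is the full 24.5×22.5 rectangle (area 551.25 mm²); the r=11 cylinder at (2.5, 12.5) gives a regular 16-gon of circumradius 11 (constant along its height) (area = (16/2)·11.000²·sin(360°/16) = 370.44 mm²); the cube at (3, 5) (footprint 19×4.5) is included at this height (area 85.50 mm²); Combining (union): the regions partially overlap — summed areas 1007.19 mm² minus the doubly-counted overlap 320.13 mm² gives 687.06 mm² — area = 687.06 mm²; (rotated 70° about Z; rotation is an isometry so areas/perimeters/island counts are preserved). So its area = 687.06 mm². Layer 64 (z = 17.92): the cube does not reach this height (z outside [0, 16]); the r=11 cylinder at (2.5, 12.5) contributes a regular 16-gon of circumradius 11 (area = (16/2)·11.000²·sin(360°/16) = 370.44 mm²); the cube at (3, 5) is absent (z outside [6, 17]); Combining (union): only the r=11 cylinder at (2.5, 12.5) is present, so the union is just that shape — area = 370.44 mm²; (whole slice rotated 70° about Z — lengths, areas and connectivity unchanged). So its area = 370.44 mm². Layer 55 is larger (687.06 vs 370.44 mm²).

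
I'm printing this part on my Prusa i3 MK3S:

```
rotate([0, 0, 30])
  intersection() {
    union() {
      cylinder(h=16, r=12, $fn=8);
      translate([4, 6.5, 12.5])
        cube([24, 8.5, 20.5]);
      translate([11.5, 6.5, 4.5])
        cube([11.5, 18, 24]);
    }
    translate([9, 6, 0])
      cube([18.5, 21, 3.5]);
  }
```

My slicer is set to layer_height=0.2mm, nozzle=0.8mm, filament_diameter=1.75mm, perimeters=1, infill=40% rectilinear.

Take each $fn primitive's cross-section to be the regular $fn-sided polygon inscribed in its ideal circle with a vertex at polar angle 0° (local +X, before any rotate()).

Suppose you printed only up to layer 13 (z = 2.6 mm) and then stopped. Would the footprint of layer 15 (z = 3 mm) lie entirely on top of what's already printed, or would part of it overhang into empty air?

entirely on top

Compare the two slices. At z = 2.6: the r=12 cylinder gives a regular 8-gon of circumradius 12 (constant along its height) (area = (8/2)·12.000²·sin(360°/8) = 407.29 mm²); the cube at (4, 6.5) is not intersected at this z (z outside [12.5, 33]); the cube at (11.5, 6.5) is absent (z outside [4.5, 28.5]); Merging all regions: only the r=12 cylinder is present, so the union is just that shape — area = 407.29 mm²; the cube at (9, 6) (footprint 18.5×21) is included at this height (area 388.50 mm²); After intersecting: the 18.5×21 cube at (9, 6) partially overlaps that combined region; clipping to the common part keeps 0.32 mm² — area = 0.32 mm²; (whole slice rotated 30° about Z — lengths, areas and connectivity unchanged). At z = 3: the cylinder: section is a regular 8-gon, circumradius r=12 (area = (8/2)·12.000²·sin(360°/8) = 407.29 mm²); the cube at (4, 6.5) is not intersected at this z (z outside [12.5, 33]); the cube at (11.5, 6.5) does not reach this height (z outside [4.5, 28.5]); Combining (union): only the r=12 cylinder is present, so the union is just that shape — area = 407.29 mm²; the 18.5×21 cube at (9, 6) contributes its full rectangle (area 388.50 mm²); Keeping only the common overlap: the 18.5×21 cube at (9, 6) partially overlaps that combined region; clipping to the common part keeps 0.32 mm² — area = 0.32 mm²; (rotated 30° about Z; rotation is an isometry so areas/perimeters/island counts are preserved). Checking containment: the cross-section at z = 3 is a subset of the cross-section at z = 2.6.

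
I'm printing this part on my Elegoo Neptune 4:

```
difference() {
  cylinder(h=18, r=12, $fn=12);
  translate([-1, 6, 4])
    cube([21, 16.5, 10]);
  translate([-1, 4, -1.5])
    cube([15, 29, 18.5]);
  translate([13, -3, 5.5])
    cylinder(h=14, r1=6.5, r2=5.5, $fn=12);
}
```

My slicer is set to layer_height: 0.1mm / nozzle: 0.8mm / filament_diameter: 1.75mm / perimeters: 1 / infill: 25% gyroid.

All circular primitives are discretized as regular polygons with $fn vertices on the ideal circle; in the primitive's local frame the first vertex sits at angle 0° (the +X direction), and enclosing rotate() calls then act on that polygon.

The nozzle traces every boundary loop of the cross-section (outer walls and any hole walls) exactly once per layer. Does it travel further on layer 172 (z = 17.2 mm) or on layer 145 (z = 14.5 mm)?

layer 145 (z = 14.5 mm)

Layer 172 (z = 17.2): the r=12 cylinder gives a regular 12-gon of circumradius 12 (constant along its height) (perimeter = 2·12·12.000·sin(180°/12) = 74.54 mm); the cube at (-1, 6) is not intersected at this z (z outside [4, 14]); the cube at (-1, 4) is not intersected at this z (z outside [-1.5, 17]); the cone at (13, -3) (r1=6.5→r2=5.5) has section circumradius 5.664 here — a regular 12-gon (perimeter = 2·12·5.664·sin(180°/12) = 35.18 mm); Taking the first minus the rest: starting from the r=12 cylinder, the cone at (13, -3) partially overlaps it — only the 26.90 mm² overlap (of its 96.25 mm²) is removed, clipping the outline — boundary = 76.32 mm. So its perimeter = 76.32 mm. Layer 145 (z = 14.5): the r=12 cylinder contributes a regular 12-gon of circumradius 12 (perimeter = 2·12·12.000·sin(180°/12) = 74.54 mm); the cube at (-1, 6) does not reach this height (z outside [4, 14]); the 15×29 cube at (-1, 4) contributes its full rectangle (perimeter 88.00 mm); the cone at (13, -3): at t=0.643 of its height the radius interpolates to r₁+(r₂−r₁)t = 5.857, giving a regular 12-gon of that circumradius (perimeter = 2·12·5.857·sin(180°/12) = 36.38 mm); After the difference (first − rest): starting from the r=12 cylinder, the 15×29 cube at (-1, 4) partially overlaps it — only the 70.01 mm² overlap (of its 435.00 mm²) is removed, clipping the outline; the cone at (13, -3) partially overlaps it — only the 29.14 mm² overlap (of its 102.92 mm²) is removed, clipping the outline — boundary = 80.48 mm. So its perimeter = 80.48 mm. Layer 145 is larger (80.48 vs 76.32 mm).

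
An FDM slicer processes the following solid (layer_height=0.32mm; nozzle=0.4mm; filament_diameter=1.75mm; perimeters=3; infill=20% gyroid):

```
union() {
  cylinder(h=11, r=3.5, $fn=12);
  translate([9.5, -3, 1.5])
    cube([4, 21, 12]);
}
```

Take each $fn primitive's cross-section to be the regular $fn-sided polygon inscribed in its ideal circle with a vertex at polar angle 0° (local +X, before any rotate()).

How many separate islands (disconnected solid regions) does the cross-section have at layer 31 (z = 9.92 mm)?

2

At z = 9.92 mm: the r=3.5 cylinder gives a regular 12-gon of circumradius 3.5 (constant along its height); the cube at (9.5, -3) is present — its section is the full 4×21 rectangle; Taking the union: the 2 present regions are separate (no shared area or edge), so areas and boundary lengths simply add and each stays a separate island — 2 connected regions. Overall, the cross-section has 2 separate islands. Island count = 2.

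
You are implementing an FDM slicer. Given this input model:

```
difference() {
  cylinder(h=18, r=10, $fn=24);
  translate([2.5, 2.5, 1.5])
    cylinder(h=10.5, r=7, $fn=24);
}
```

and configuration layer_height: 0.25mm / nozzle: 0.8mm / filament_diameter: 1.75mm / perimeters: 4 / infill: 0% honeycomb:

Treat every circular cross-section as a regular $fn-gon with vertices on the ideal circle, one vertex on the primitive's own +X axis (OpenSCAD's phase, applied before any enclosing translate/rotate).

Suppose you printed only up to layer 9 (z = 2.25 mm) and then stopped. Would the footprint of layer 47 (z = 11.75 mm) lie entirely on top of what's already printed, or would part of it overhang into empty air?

entirely on top

Compare the two slices. At z = 2.25: the cylinder: section is a regular 24-gon, circumradius r=10 (area = (24/2)·10.000²·sin(360°/24) = 310.58 mm²); the r=7 cylinder at (2.5, 2.5) gives a regular 24-gon of circumradius 7 (constant along its height) (area = (24/2)·7.000²·sin(360°/24) = 152.19 mm²); Taking the first minus the rest: starting from the r=10 cylinder (310.58 mm²), the r=7 cylinder at (2.5, 2.5) partially overlaps it — only the 148.72 mm² overlap (of its 152.19 mm²) is removed, clipping the outline — area = 161.86 mm². At z = 11.75: the r=10 cylinder gives a regular 24-gon of circumradius 10 (constant along its height) (area = (24/2)·10.000²·sin(360°/24) = 310.58 mm²); the cylinder at (2.5, 2.5): section is a regular 24-gon, circumradius r=7 (area = (24/2)·7.000²·sin(360°/24) = 152.19 mm²); Subtracting the remaining from the first: starting from the r=10 cylinder (310.58 mm²), the r=7 cylinder at (2.5, 2.5) partially overlaps it — only the 148.72 mm² overlap (of its 152.19 mm²) is removed, clipping the outline — area = 161.86 mm². Checking containment: the cross-section at z = 11.75 is a subset of the cross-section at z = 2.25.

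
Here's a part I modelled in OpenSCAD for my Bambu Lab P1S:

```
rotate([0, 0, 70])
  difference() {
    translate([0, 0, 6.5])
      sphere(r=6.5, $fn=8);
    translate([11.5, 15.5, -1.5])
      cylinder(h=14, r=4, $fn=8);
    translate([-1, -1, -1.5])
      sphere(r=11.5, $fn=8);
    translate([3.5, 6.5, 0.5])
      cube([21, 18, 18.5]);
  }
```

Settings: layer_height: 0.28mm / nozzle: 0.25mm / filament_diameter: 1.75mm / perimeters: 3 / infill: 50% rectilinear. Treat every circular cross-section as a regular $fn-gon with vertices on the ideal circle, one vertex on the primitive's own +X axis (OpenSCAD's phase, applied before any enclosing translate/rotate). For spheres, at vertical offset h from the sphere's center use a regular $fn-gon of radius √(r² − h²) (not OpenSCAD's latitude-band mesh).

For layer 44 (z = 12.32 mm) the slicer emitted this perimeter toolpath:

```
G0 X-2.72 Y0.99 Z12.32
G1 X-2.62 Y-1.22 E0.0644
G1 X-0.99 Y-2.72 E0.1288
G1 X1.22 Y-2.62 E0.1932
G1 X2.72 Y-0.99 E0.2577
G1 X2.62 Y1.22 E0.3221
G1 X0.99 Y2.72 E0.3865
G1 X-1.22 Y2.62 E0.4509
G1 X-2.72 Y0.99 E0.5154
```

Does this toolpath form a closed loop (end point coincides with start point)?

Start point (G0): (-2.72, 0.99). End point (last G1): the path returns to the start — closed.

yes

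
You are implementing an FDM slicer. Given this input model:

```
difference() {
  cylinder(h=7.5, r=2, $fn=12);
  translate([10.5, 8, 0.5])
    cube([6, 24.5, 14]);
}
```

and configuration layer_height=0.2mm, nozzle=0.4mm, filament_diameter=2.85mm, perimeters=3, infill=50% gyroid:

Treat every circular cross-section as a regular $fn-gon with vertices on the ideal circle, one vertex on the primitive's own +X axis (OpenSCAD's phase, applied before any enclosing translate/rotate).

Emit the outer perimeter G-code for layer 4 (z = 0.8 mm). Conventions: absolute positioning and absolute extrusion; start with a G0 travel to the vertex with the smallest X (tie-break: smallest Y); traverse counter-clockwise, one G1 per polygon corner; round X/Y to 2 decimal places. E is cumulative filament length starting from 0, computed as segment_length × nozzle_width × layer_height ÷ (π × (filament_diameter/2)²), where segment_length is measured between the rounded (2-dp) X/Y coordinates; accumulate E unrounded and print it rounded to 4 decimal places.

G0 X-2.00 Y0.00 Z0.80
G1 X-1.73 Y-1.00 E0.0130
G1 X-1.00 Y-1.73 E0.0259
G1 X0.00 Y-2.00 E0.0389
G1 X1.00 Y-1.73 E0.0519
G1 X1.73 Y-1.00 E0.0649
G1 X2.00 Y0.00 E0.0779
G1 X1.73 Y1.00 E0.0908
G1 X1.00 Y1.73 E0.1038
G1 X0.00 Y2.00 E0.1168
G1 X-1.00 Y1.73 E0.1298
G1 X-1.73 Y1.00 E0.1427
G1 X-2.00 Y0.00 E0.1557

At z = 0.8 mm: the cylinder: section is a regular 12-gon, circumradius r=2; the 6×24.5 cube at (10.5, 8) contributes its full rectangle; Subtracting the remaining from the first: starting from the r=2 cylinder, the 6×24.5 cube at (10.5, 8) misses the remaining region (no effect) — 1 connected region. The outline is a single polygon with 12 vertices. Extrusion per mm of travel: 0.4 × 0.2 / (π × 1.425²) = 0.012540. Accumulating E over each segment gives final E = 0.1557.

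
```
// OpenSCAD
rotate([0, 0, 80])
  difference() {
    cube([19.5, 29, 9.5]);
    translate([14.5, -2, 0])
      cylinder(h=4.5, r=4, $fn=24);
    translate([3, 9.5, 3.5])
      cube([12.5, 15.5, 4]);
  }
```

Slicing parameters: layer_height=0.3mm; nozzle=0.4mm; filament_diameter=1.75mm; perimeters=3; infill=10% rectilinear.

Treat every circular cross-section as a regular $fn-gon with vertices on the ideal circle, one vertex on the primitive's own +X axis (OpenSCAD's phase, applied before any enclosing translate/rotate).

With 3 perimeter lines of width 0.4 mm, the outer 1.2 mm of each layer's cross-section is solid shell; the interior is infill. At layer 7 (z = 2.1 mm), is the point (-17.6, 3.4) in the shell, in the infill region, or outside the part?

At z = 2.1 mm: the cube is present — its section is the full 19.5×29 rectangle; the r=4 cylinder at (14.5, -2) gives a regular 24-gon of circumradius 4 (constant along its height); the cube at (3, 9.5) is absent (z outside [3.5, 7.5]); After the difference (first − rest): starting from the 19.5×29 cube, the r=4 cylinder at (14.5, -2) partially overlaps it — only the 9.64 mm² overlap (of its 49.69 mm²) is removed, clipping the outline — 1 connected region; (whole slice rotated 80° about Z — lengths, areas and connectivity unchanged). Overall, the cross-section is a single solid region. Undo the 80° rotation: the query point maps to (0.292, 17.923) in the un-rotated model frame. The nearest boundary edge runs (0.00, 0.00)→(0.00, 29.00); distance from the point to it = 0.29 mm. The point is inside the cross-section, 0.29 mm from the nearest boundary — within the 1.2 mm shell band (3 × 0.4).

shell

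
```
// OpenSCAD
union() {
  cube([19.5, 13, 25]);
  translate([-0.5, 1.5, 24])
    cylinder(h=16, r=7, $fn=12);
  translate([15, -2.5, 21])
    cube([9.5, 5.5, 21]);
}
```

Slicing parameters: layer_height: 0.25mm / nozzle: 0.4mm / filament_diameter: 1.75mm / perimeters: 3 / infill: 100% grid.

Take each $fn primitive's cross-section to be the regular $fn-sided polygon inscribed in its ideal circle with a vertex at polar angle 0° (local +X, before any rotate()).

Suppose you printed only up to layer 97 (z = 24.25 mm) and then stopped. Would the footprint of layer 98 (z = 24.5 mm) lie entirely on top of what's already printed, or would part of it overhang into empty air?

Compare the two slices. At z = 24.25: the 19.5×13 cube contributes its full rectangle (area 253.50 mm²); the cylinder at (-0.5, 1.5): section is a regular 12-gon, circumradius r=7 (area = (12/2)·7.000²·sin(360°/12) = 147.00 mm²); the cube at (15, -2.5) is present — its section is the full 9.5×5.5 rectangle (area 52.25 mm²); Combining (union): the regions partially overlap — summed areas 452.75 mm² minus the doubly-counted overlap 56.23 mm² gives 396.52 mm² — area = 396.52 mm². At z = 24.5: the 19.5×13 cube contributes its full rectangle (area 253.50 mm²); the r=7 cylinder at (-0.5, 1.5) contributes a regular 12-gon of circumradius 7 (area = (12/2)·7.000²·sin(360°/12) = 147.00 mm²); the cube at (15, -2.5) is present — its section is the full 9.5×5.5 rectangle (area 52.25 mm²); Merging all regions: the regions partially overlap — summed areas 452.75 mm² minus the doubly-counted overlap 56.23 mm² gives 396.52 mm² — area = 396.52 mm². Checking containment: the cross-section at z = 24.5 is a subset of the cross-section at z = 24.25.

entirely on top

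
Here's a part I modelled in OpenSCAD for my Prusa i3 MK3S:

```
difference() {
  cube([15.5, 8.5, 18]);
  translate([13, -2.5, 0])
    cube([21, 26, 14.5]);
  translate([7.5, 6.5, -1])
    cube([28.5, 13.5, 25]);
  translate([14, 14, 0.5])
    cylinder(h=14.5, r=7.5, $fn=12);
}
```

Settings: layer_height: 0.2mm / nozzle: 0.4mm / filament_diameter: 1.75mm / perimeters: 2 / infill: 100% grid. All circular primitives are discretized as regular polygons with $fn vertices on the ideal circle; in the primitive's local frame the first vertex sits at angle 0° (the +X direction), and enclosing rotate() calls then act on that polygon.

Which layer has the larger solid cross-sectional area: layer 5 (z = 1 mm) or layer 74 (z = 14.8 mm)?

layer 74 (z = 14.8 mm)

Layer 5 (z = 1): the cube (footprint 15.5×8.5) is included at this height (area 131.75 mm²); the 21×26 cube at (13, -2.5) contributes its full rectangle (area 546.00 mm²); the cube at (7.5, 6.5) is present — its section is the full 28.5×13.5 rectangle (area 384.75 mm²); the r=7.5 cylinder at (14, 14) contributes a regular 12-gon of circumradius 7.5 (area = (12/2)·7.500²·sin(360°/12) = 168.75 mm²); Subtracting the remaining from the first: starting from the 15.5×8.5 cube (131.75 mm²), the 21×26 cube at (13, -2.5) partially overlaps it — only the 21.25 mm² overlap (of its 546.00 mm²) is removed, clipping the outline; the 28.5×13.5 cube at (7.5, 6.5) partially overlaps it — only the 11.00 mm² overlap (of its 384.75 mm²) is removed, clipping the outline; the r=7.5 cylinder at (14, 14) misses the remaining region (no effect) — area = 99.50 mm². So its area = 99.50 mm². Layer 74 (z = 14.8): the cube is present — its section is the full 15.5×8.5 rectangle (area 131.75 mm²); the cube at (13, -2.5) does not reach this height (z outside [0, 14.5]); the cube at (7.5, 6.5) is present — its section is the full 28.5×13.5 rectangle (area 384.75 mm²); the r=7.5 cylinder at (14, 14) contributes a regular 12-gon of circumradius 7.5 (area = (12/2)·7.500²·sin(360°/12) = 168.75 mm²); Taking the first minus the rest: starting from the 15.5×8.5 cube (131.75 mm²), the 28.5×13.5 cube at (7.5, 6.5) partially overlaps it — only the 16.00 mm² overlap (of its 384.75 mm²) is removed, clipping the outline; the r=7.5 cylinder at (14, 14) misses the remaining region (no effect) — area = 115.75 mm². So its area = 115.75 mm². Layer 74 is larger (115.75 vs 99.50 mm²).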